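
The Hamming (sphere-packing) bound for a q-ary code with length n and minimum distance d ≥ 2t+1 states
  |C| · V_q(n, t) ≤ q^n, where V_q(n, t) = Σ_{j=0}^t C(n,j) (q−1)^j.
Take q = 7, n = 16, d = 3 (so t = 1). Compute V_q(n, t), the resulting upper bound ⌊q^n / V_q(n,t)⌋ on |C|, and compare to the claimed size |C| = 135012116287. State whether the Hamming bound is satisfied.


V_q(n, t) = 97, q^n = 33232930569601, Hamming bound = 342607531645, |C| = 135012116287 ≤ bound (satisfied).

Step 1: Compute V_q(n, t) = Σ_{j=0}^1 C(n, j) (q−1)^j.
  j = 0: C(16,0)·(6)^0 = 1·1 = 1.
  j = 1: C(16,1)·(6)^1 = 16·6 = 96.
  V_q(n, t) = 1 + 96 = 97.
Step 2: q^n = 7^16 = 33232930569601.
Step 3: Hamming bound ⌊q^n / V_q(n,t)⌋ = ⌊33232930569601/97⌋ = 342607531645.
Step 4: Compare |C| = 135012116287 to 342607531645: satisfied.
The claimed |C| lies below the Hamming bound.


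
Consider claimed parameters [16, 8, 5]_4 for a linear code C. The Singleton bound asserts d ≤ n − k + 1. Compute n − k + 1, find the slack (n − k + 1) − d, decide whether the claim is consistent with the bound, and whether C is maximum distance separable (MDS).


Singleton RHS = n − k + 1 = 9, slack = 4, bound satisfied, not MDS.

Singleton bound: d ≤ n − k + 1.
Here n = 16, k = 8, so n − k + 1 = 9.
Given d = 5, check d ≤ 9: YES.
Slack = (n − k + 1) − d = 4.
The code is NOT MDS (slack = 4 > 0).
Description: the claimed parameters are [16, 8, 5]_4; such a code would be non-MDS.


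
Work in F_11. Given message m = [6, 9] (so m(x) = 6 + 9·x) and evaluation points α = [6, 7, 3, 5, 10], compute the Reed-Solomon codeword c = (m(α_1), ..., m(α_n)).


c = [5, 3, 0, 7, 8]

Message polynomial: m(x) = 6 + 9·x (mod 11).
For each evaluation point α_i, compute m(α_i) mod 11:
  α_1 = 6: Horner steps 9 → 5, so m(6) = 5.
  α_2 = 7: Horner steps 9 → 3, so m(7) = 3.
  α_3 = 3: Horner steps 9 → 0, so m(3) = 0.
  α_4 = 5: Horner steps 9 → 7, so m(5) = 7.
  α_5 = 10: Horner steps 9 → 8, so m(10) = 8.
Codeword c = [5, 3, 0, 7, 8] ∈ F_11^5.


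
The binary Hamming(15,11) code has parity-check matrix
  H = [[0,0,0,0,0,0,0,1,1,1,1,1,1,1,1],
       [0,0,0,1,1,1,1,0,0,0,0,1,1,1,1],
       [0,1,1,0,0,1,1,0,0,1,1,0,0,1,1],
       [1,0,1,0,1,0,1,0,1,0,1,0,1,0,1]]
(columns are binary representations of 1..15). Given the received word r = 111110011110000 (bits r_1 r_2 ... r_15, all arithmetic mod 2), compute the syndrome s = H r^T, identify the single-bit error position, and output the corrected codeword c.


s = (0, 0, 0, 1)^T, error position = 1, corrected codeword c = 011110011110000

Compute s = H r^T mod 2 one row at a time:
  s_1 = 1 + 1 + 1 + 1 + 0 + 0 + 0 + 0 = 4 ≡ 0 (mod 2).
  s_2 = 1 + 1 + 0 + 0 + 0 + 0 + 0 + 0 = 2 ≡ 0 (mod 2).
  s_3 = 1 + 1 + 0 + 0 + 1 + 1 + 0 + 0 = 4 ≡ 0 (mod 2).
  s_4 = 1 + 1 + 1 + 0 + 1 + 1 + 0 + 0 = 5 ≡ 1 (mod 2).
s = (0, 0, 0, 1)^T — this equals column 1 of H (binary 0001), so error is at position 1.
Correct: flip bit 1 of r = 111110011110000 to get c = 011110011110000.


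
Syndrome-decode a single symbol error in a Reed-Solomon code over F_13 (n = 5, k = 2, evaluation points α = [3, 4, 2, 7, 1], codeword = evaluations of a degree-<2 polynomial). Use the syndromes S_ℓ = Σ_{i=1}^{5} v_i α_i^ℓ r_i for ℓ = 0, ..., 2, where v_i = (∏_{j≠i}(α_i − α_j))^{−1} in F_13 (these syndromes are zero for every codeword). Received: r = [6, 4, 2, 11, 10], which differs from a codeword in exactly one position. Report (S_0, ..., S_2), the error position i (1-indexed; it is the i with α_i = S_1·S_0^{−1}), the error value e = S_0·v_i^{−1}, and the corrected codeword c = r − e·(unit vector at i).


S = (11, 9, 5), error at position 3, error magnitude e = 7, c = [6, 4, 8, 11, 10].

Step 1: column multipliers v_i = (∏_{j≠i}(α_i − α_j))^{−1} mod 13.
  i = 1 (α = 3): (3−4)(3−2)(3−7)(3−1) = (−1)·1·(−4)·2 = 8 ≡ 8, so v_1 = 8^{−1} = 5 (mod 13).
  i = 2 (α = 4): (4−3)(4−2)(4−7)(4−1) = 1·2·(−3)·3 = −18 ≡ 8, so v_2 = 8^{−1} = 5 (mod 13).
  i = 3 (α = 2): (2−3)(2−4)(2−7)(2−1) = (−1)·(−2)·(−5)·1 = −10 ≡ 3, so v_3 = 3^{−1} = 9 (mod 13).
  i = 4 (α = 7): (7−3)(7−4)(7−2)(7−1) = 4·3·5·6 = 360 ≡ 9, so v_4 = 9^{−1} = 3 (mod 13).
  i = 5 (α = 1): (1−3)(1−4)(1−2)(1−7) = (−2)·(−3)·(−1)·(−6) = 36 ≡ 10, so v_5 = 10^{−1} = 4 (mod 13).
  v = [5, 5, 9, 3, 4].
Step 2: syndromes of r = [6, 4, 2, 11, 10] (all sums mod 13).
  S_0 = Σ v_i r_i = 5·6 + 5·4 + 9·2 + 3·11 + 4·10 = 141 ≡ 11.
  S_1 = Σ v_i α_i r_i = 5·3·6 + 5·4·4 + 9·2·2 + 3·7·11 + 4·1·10 = 477 ≡ 9.
  α_i^2 mod 13 = [9, 3, 4, 10, 1].
  S_2 = Σ v_i α_i^2 r_i = 5·9·6 + 5·3·4 + 9·4·2 + 3·10·11 + 4·1·10 = 772 ≡ 5.
  S = (11, 9, 5) ≠ 0, so r is not a codeword (an error is present).
Step 3: locate the error. For a single error e at position i, S_ℓ = v_i·e·α_i^ℓ, so α_err = S_1/S_0.
  S_0^{−1} = 11^{−1} = 6 (mod 13), so α_err = 9·6 = 54 ≡ 2 = α_3. Error position i = 3.
  Consistency check: S_2/S_1 = 5·3 = 15 ≡ 2 = α_err ✓ (single-error assumption holds).
Step 4: error magnitude e = S_0/v_3 = S_0·∏_{j≠3}(α_3 − α_j) = 11·3 = 33 ≡ 7 (mod 13).
Step 5: correct position 3: c_3 = r_3 − e = 2 − 7 ≡ 8 (mod 13). Hence c = [6, 4, 8, 11, 10].
  Check: interpolating c through the α_i gives m(x) = 12 + 11·x (degree < 2) with m(α_i) = c_i for every i, so c is indeed a codeword.


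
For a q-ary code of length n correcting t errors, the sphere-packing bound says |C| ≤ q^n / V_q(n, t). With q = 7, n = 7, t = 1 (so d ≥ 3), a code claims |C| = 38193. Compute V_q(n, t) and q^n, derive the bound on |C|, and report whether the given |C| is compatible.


V_q(n, t) = 43, q^n = 823543, Hamming bound = 19152, |C| = 38193 > bound (violated).

Step 1: Compute V_q(n, t) = Σ_{j=0}^1 C(n, j) (q−1)^j.
  j = 0: C(7,0)·(6)^0 = 1·1 = 1.
  j = 1: C(7,1)·(6)^1 = 7·6 = 42.
  V_q(n, t) = 1 + 42 = 43.
Step 2: q^n = 7^7 = 823543.
Step 3: Hamming bound ⌊q^n / V_q(n,t)⌋ = ⌊823543/43⌋ = 19152.
Step 4: Compare |C| = 38193 to 19152: violated.
The claimed |C| lies above the Hamming bound, so no 7-ary code of length 7 with d ≥ 3 can have 38193 codewords.


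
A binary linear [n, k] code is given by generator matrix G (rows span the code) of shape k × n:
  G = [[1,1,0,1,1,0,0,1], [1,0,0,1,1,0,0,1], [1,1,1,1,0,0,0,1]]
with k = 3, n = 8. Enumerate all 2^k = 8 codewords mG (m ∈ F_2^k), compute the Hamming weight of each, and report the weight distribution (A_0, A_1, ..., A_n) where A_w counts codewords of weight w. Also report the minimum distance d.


Weight distribution: A_0 = 1, A_1 = 1, A_2 = 1, A_3 = 1, A_4 = 2, A_5 = 2. Minimum distance d = 1.

Enumerate all 2^3 = 8 messages m ∈ F_2^3.
For each, compute codeword c = mG in F_2^8, then tally its weight.
  m = 000 → c = 00000000, weight = 0.
  m = 100 → c = 11011001, weight = 5.
  m = 010 → c = 10011001, weight = 4.
  m = 110 → c = 01000000, weight = 1.
  m = 001 → c = 11110001, weight = 5.
  m = 101 → c = 00101000, weight = 2.
  m = 011 → c = 01101000, weight = 3.
  m = 111 → c = 10110001, weight = 4.
Tally weights:
  weight 0: 1 codewords.
  weight 1: 1 codewords.
  weight 2: 1 codewords.
  weight 3: 1 codewords.
  weight 4: 2 codewords.
  weight 5: 2 codewords.
Minimum distance d = smallest w > 0 with A_w > 0 = 1.
Sanity: Σ A_w = 8 = 2^3 = 8 ✓.


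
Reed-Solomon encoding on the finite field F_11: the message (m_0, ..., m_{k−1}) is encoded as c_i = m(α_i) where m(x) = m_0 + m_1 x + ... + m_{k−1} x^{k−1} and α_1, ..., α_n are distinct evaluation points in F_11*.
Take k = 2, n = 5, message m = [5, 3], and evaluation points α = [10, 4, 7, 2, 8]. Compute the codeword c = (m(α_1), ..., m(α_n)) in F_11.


c = [2, 6, 4, 0, 7]

Message polynomial: m(x) = 5 + 3·x (mod 11).
For each evaluation point α_i, compute m(α_i) mod 11:
  α_1 = 10: Horner steps 3 → 2, so m(10) = 2.
  α_2 = 4: Horner steps 3 → 6, so m(4) = 6.
  α_3 = 7: Horner steps 3 → 4, so m(7) = 4.
  α_4 = 2: Horner steps 3 → 0, so m(2) = 0.
  α_5 = 8: Horner steps 3 → 7, so m(8) = 7.
Codeword c = [2, 6, 4, 0, 7] ∈ F_11^5.


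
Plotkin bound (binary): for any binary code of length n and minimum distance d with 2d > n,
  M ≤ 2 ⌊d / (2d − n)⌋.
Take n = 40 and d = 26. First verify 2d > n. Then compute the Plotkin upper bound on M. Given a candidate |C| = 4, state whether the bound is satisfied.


Plotkin bound M ≤ 4; given |C| = 4 ≤ bound (satisfied).

Check applicability: 2d = 52, n = 40.
2d − n = 12 > 0, so Plotkin applies.
Compute d/(2d−n) = 26/12 ≈ 2.1667.
⌊d/(2d−n)⌋ = 2.
Plotkin bound: M ≤ 2·2 = 4.
Given |C| = 4, check: satisfied.
This |C| is at the Plotkin bound.


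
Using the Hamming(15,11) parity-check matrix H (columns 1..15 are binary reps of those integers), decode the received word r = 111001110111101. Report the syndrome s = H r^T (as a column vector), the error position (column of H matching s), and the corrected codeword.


s = (0, 1, 1, 0)^T, error position = 6, corrected codeword c = 111000110111101

Compute s = H r^T mod 2 one row at a time:
  s_1 = 1 + 0 + 1 + 1 + 1 + 1 + 0 + 1 = 6 ≡ 0 (mod 2).
  s_2 = 0 + 0 + 1 + 1 + 1 + 1 + 0 + 1 = 5 ≡ 1 (mod 2).
  s_3 = 1 + 1 + 1 + 1 + 1 + 1 + 0 + 1 = 7 ≡ 1 (mod 2).
  s_4 = 1 + 1 + 0 + 1 + 0 + 1 + 1 + 1 = 6 ≡ 0 (mod 2).
s = (0, 1, 1, 0)^T — this equals column 6 of H (binary 0110), so error is at position 6.
Correct: flip bit 6 of r = 111001110111101 to get c = 111000110111101.


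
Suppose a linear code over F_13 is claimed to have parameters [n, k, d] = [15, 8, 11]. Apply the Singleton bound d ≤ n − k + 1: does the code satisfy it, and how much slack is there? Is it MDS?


Singleton RHS = n − k + 1 = 8, slack = -3, bound violated (no such code; not MDS).

Singleton bound: d ≤ n − k + 1.
Here n = 15, k = 8, so n − k + 1 = 8.
Given d = 11, check d ≤ 8: NO.
Slack = (n − k + 1) − d = -3.
The slack is negative: d = 11 exceeds n − k + 1 = 8 by 3, so the Singleton bound is violated and no linear [15, 8, 11]_13 code can exist. In particular it is not MDS (MDS requires d = n − k + 1 exactly).
Description: the claimed parameters are [15, 8, 11]_13; such a code would be impossible (violates the Singleton bound).


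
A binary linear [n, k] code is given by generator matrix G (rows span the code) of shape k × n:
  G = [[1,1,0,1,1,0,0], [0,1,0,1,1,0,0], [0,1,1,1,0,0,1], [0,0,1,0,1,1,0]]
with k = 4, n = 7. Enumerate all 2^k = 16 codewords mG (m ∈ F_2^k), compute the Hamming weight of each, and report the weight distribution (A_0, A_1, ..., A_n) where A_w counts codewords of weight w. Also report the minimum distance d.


Weight distribution: A_0 = 1, A_1 = 1, A_2 = 1, A_3 = 4, A_4 = 5, A_5 = 3, A_6 = 1. Minimum distance d = 1.

Enumerate all 2^4 = 16 messages m ∈ F_2^4.
For each, compute codeword c = mG in F_2^7, then tally its weight.
  m = 0000 → c = 0000000, weight = 0.
  m = 1000 → c = 1101100, weight = 4.
  m = 0100 → c = 0101100, weight = 3.
  m = 1100 → c = 1000000, weight = 1.
  m = 0010 → c = 0111001, weight = 4.
  m = 1010 → c = 1010101, weight = 4.
  m = 0110 → c = 0010101, weight = 3.
  m = 1110 → c = 1111001, weight = 5.
  m = 0001 → c = 0010110, weight = 3.
  m = 1001 → c = 1111010, weight = 5.
  m = 0101 → c = 0111010, weight = 4.
  m = 1101 → c = 1010110, weight = 4.
  m = 0011 → c = 0101111, weight = 5.
  m = 1011 → c = 1000011, weight = 3.
  m = 0111 → c = 0000011, weight = 2.
  m = 1111 → c = 1101111, weight = 6.
Tally weights:
  weight 0: 1 codewords.
  weight 1: 1 codewords.
  weight 2: 1 codewords.
  weight 3: 4 codewords.
  weight 4: 5 codewords.
  weight 5: 3 codewords.
  weight 6: 1 codewords.
Minimum distance d = smallest w > 0 with A_w > 0 = 1.
Sanity: Σ A_w = 16 = 2^4 = 16 ✓.


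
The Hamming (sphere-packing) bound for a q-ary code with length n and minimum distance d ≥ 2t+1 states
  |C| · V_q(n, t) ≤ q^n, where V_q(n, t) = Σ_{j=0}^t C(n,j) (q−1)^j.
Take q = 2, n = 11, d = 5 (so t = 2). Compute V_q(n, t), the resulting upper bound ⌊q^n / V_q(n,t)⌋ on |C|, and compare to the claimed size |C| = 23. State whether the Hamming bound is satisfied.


V_q(n, t) = 67, q^n = 2048, Hamming bound = 30, |C| = 23 ≤ bound (satisfied).

Step 1: Compute V_q(n, t) = Σ_{j=0}^2 C(n, j) (q−1)^j.
  j = 0: C(11,0)·(1)^0 = 1·1 = 1.
  j = 1: C(11,1)·(1)^1 = 11·1 = 11.
  j = 2: C(11,2)·(1)^2 = 55·1 = 55.
  V_q(n, t) = 1 + 11 + 55 = 67.
Step 2: q^n = 2^11 = 2048.
Step 3: Hamming bound ⌊q^n / V_q(n,t)⌋ = ⌊2048/67⌋ = 30.
Step 4: Compare |C| = 23 to 30: satisfied.
The claimed |C| lies below the Hamming bound.


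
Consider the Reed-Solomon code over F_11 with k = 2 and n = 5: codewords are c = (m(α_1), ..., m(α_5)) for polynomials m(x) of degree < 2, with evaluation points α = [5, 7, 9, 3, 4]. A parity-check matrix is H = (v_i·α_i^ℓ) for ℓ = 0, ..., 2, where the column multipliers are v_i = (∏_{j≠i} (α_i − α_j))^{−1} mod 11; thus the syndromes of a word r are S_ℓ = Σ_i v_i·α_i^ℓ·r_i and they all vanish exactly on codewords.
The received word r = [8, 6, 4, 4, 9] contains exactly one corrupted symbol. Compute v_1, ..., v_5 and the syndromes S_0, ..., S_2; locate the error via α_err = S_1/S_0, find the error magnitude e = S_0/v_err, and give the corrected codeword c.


S = (4, 1, 3), error at position 4, error magnitude e = 5, c = [8, 6, 4, 10, 9].

Step 1: column multipliers v_i = (∏_{j≠i}(α_i − α_j))^{−1} mod 11.
  i = 1 (α = 5): (5−7)(5−9)(5−3)(5−4) = (−2)·(−4)·2·1 = 16 ≡ 5, so v_1 = 5^{−1} = 9 (mod 11).
  i = 2 (α = 7): (7−5)(7−9)(7−3)(7−4) = 2·(−2)·4·3 = −48 ≡ 7, so v_2 = 7^{−1} = 8 (mod 11).
  i = 3 (α = 9): (9−5)(9−7)(9−3)(9−4) = 4·2·6·5 = 240 ≡ 9, so v_3 = 9^{−1} = 5 (mod 11).
  i = 4 (α = 3): (3−5)(3−7)(3−9)(3−4) = (−2)·(−4)·(−6)·(−1) = 48 ≡ 4, so v_4 = 4^{−1} = 3 (mod 11).
  i = 5 (α = 4): (4−5)(4−7)(4−9)(4−3) = (−1)·(−3)·(−5)·1 = −15 ≡ 7, so v_5 = 7^{−1} = 8 (mod 11).
  v = [9, 8, 5, 3, 8].
Step 2: syndromes of r = [8, 6, 4, 4, 9] (all sums mod 11).
  S_0 = Σ v_i r_i = 9·8 + 8·6 + 5·4 + 3·4 + 8·9 = 224 ≡ 4.
  S_1 = Σ v_i α_i r_i = 9·5·8 + 8·7·6 + 5·9·4 + 3·3·4 + 8·4·9 = 1200 ≡ 1.
  α_i^2 mod 11 = [3, 5, 4, 9, 5].
  S_2 = Σ v_i α_i^2 r_i = 9·3·8 + 8·5·6 + 5·4·4 + 3·9·4 + 8·5·9 = 1004 ≡ 3.
  S = (4, 1, 3) ≠ 0, so r is not a codeword (an error is present).
Step 3: locate the error. For a single error e at position i, S_ℓ = v_i·e·α_i^ℓ, so α_err = S_1/S_0.
  S_0^{−1} = 4^{−1} = 3 (mod 11), so α_err = 1·3 = 3 ≡ 3 = α_4. Error position i = 4.
  Consistency check: S_2/S_1 = 3·1 = 3 ≡ 3 = α_err ✓ (single-error assumption holds).
Step 4: error magnitude e = S_0/v_4 = S_0·∏_{j≠4}(α_4 − α_j) = 4·4 = 16 ≡ 5 (mod 11).
Step 5: correct position 4: c_4 = r_4 − e = 4 − 5 ≡ 10 (mod 11). Hence c = [8, 6, 4, 10, 9].
  Check: interpolating c through the α_i gives m(x) = 2 + 10·x (degree < 2) with m(α_i) = c_i for every i, so c is indeed a codeword.


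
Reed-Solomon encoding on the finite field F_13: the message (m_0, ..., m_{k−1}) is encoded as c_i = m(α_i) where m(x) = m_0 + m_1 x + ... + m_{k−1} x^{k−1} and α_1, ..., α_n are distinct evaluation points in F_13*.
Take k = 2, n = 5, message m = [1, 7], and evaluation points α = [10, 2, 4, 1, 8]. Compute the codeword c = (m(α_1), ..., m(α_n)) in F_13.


c = [6, 2, 3, 8, 5]

Message polynomial: m(x) = 1 + 7·x (mod 13).
For each evaluation point α_i, compute m(α_i) mod 13:
  α_1 = 10: Horner steps 7 → 6, so m(10) = 6.
  α_2 = 2: Horner steps 7 → 2, so m(2) = 2.
  α_3 = 4: Horner steps 7 → 3, so m(4) = 3.
  α_4 = 1: Horner steps 7 → 8, so m(1) = 8.
  α_5 = 8: Horner steps 7 → 5, so m(8) = 5.
Codeword c = [6, 2, 3, 8, 5] ∈ F_13^5.


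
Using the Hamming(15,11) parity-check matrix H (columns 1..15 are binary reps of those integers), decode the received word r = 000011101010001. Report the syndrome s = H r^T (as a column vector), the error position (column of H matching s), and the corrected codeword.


s = (1, 0, 0, 1)^T, error position = 9, corrected codeword c = 000011100010001

Compute s = H r^T mod 2 one row at a time:
  s_1 = 0 + 1 + 0 + 1 + 0 + 0 + 0 + 1 = 3 ≡ 1 (mod 2).
  s_2 = 0 + 1 + 1 + 1 + 0 + 0 + 0 + 1 = 4 ≡ 0 (mod 2).
  s_3 = 0 + 0 + 1 + 1 + 0 + 1 + 0 + 1 = 4 ≡ 0 (mod 2).
  s_4 = 0 + 0 + 1 + 1 + 1 + 1 + 0 + 1 = 5 ≡ 1 (mod 2).
s = (1, 0, 0, 1)^T — this equals column 9 of H (binary 1001), so error is at position 9.
Correct: flip bit 9 of r = 000011101010001 to get c = 000011100010001.


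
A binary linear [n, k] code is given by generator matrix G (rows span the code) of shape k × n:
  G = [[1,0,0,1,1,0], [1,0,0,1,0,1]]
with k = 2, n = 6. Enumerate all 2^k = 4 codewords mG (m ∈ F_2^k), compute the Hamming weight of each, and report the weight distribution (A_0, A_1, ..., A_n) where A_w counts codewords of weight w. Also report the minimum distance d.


Weight distribution: A_0 = 1, A_2 = 1, A_3 = 2. Minimum distance d = 2.

Enumerate all 2^2 = 4 messages m ∈ F_2^2.
For each, compute codeword c = mG in F_2^6, then tally its weight.
  m = 00 → c = 000000, weight = 0.
  m = 10 → c = 100110, weight = 3.
  m = 01 → c = 100101, weight = 3.
  m = 11 → c = 000011, weight = 2.
Tally weights:
  weight 0: 1 codewords.
  weight 2: 1 codewords.
  weight 3: 2 codewords.
Minimum distance d = smallest w > 0 with A_w > 0 = 2.
Sanity: Σ A_w = 4 = 2^2 = 4 ✓.


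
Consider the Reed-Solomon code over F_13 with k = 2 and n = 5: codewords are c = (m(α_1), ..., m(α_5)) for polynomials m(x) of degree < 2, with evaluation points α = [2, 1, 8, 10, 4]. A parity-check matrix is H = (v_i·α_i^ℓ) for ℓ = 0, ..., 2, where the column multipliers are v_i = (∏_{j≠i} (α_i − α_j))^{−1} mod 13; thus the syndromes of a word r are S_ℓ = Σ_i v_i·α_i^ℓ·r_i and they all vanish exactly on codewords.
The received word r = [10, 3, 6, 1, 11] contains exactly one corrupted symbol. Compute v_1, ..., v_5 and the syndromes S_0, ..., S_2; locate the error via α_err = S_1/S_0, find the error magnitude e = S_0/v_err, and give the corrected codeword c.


S = (3, 11, 10), error at position 3, error magnitude e = 6, c = [10, 3, 0, 1, 11].

Step 1: column multipliers v_i = (∏_{j≠i}(α_i − α_j))^{−1} mod 13.
  i = 1 (α = 2): (2−1)(2−8)(2−10)(2−4) = 1·(−6)·(−8)·(−2) = −96 ≡ 8, so v_1 = 8^{−1} = 5 (mod 13).
  i = 2 (α = 1): (1−2)(1−8)(1−10)(1−4) = (−1)·(−7)·(−9)·(−3) = 189 ≡ 7, so v_2 = 7^{−1} = 2 (mod 13).
  i = 3 (α = 8): (8−2)(8−1)(8−10)(8−4) = 6·7·(−2)·4 = −336 ≡ 2, so v_3 = 2^{−1} = 7 (mod 13).
  i = 4 (α = 10): (10−2)(10−1)(10−8)(10−4) = 8·9·2·6 = 864 ≡ 6, so v_4 = 6^{−1} = 11 (mod 13).
  i = 5 (α = 4): (4−2)(4−1)(4−8)(4−10) = 2·3·(−4)·(−6) = 144 ≡ 1, so v_5 = 1^{−1} = 1 (mod 13).
  v = [5, 2, 7, 11, 1].
Step 2: syndromes of r = [10, 3, 6, 1, 11] (all sums mod 13).
  S_0 = Σ v_i r_i = 5·10 + 2·3 + 7·6 + 11·1 + 1·11 = 120 ≡ 3.
  S_1 = Σ v_i α_i r_i = 5·2·10 + 2·1·3 + 7·8·6 + 11·10·1 + 1·4·11 = 596 ≡ 11.
  α_i^2 mod 13 = [4, 1, 12, 9, 3].
  S_2 = Σ v_i α_i^2 r_i = 5·4·10 + 2·1·3 + 7·12·6 + 11·9·1 + 1·3·11 = 842 ≡ 10.
  S = (3, 11, 10) ≠ 0, so r is not a codeword (an error is present).
Step 3: locate the error. For a single error e at position i, S_ℓ = v_i·e·α_i^ℓ, so α_err = S_1/S_0.
  S_0^{−1} = 3^{−1} = 9 (mod 13), so α_err = 11·9 = 99 ≡ 8 = α_3. Error position i = 3.
  Consistency check: S_2/S_1 = 10·6 = 60 ≡ 8 = α_err ✓ (single-error assumption holds).
Step 4: error magnitude e = S_0/v_3 = S_0·∏_{j≠3}(α_3 − α_j) = 3·2 = 6 ≡ 6 (mod 13).
Step 5: correct position 3: c_3 = r_3 − e = 6 − 6 ≡ 0 (mod 13). Hence c = [10, 3, 0, 1, 11].
  Check: interpolating c through the α_i gives m(x) = 9 + 7·x (degree < 2) with m(α_i) = c_i for every i, so c is indeed a codeword.


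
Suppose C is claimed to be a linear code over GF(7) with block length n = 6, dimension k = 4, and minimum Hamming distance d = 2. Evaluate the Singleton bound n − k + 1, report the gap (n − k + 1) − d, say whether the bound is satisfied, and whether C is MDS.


Singleton RHS = n − k + 1 = 3, slack = 1, bound satisfied, not MDS.

Singleton bound: d ≤ n − k + 1.
Here n = 6, k = 4, so n − k + 1 = 3.
Given d = 2, check d ≤ 3: YES.
Slack = (n − k + 1) − d = 1.
The code is NOT MDS (slack = 1 > 0).
Description: the claimed parameters are [6, 4, 2]_7; such a code would be non-MDS.


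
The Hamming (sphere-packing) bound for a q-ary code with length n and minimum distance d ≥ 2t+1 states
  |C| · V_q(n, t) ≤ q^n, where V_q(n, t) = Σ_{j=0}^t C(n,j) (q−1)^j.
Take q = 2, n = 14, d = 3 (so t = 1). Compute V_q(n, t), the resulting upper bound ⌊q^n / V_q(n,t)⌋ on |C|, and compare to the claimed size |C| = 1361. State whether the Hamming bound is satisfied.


V_q(n, t) = 15, q^n = 16384, Hamming bound = 1092, |C| = 1361 > bound (violated).

Step 1: Compute V_q(n, t) = Σ_{j=0}^1 C(n, j) (q−1)^j.
  j = 0: C(14,0)·(1)^0 = 1·1 = 1.
  j = 1: C(14,1)·(1)^1 = 14·1 = 14.
  V_q(n, t) = 1 + 14 = 15.
Step 2: q^n = 2^14 = 16384.
Step 3: Hamming bound ⌊q^n / V_q(n,t)⌋ = ⌊16384/15⌋ = 1092.
Step 4: Compare |C| = 1361 to 1092: violated.
The claimed |C| lies above the Hamming bound, so no 2-ary code of length 14 with d ≥ 3 can have 1361 codewords.


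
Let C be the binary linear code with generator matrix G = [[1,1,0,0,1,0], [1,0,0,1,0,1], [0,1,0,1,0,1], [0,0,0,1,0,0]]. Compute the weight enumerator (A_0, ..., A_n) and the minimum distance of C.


Weight distribution: A_0 = 1, A_1 = 2, A_2 = 4, A_3 = 6, A_4 = 3. Minimum distance d = 1.

Enumerate all 2^4 = 16 messages m ∈ F_2^4.
For each, compute codeword c = mG in F_2^6, then tally its weight.
  m = 0000 → c = 000000, weight = 0.
  m = 1000 → c = 110010, weight = 3.
  m = 0100 → c = 100101, weight = 3.
  m = 1100 → c = 010111, weight = 4.
  m = 0010 → c = 010101, weight = 3.
  m = 1010 → c = 100111, weight = 4.
  m = 0110 → c = 110000, weight = 2.
  m = 1110 → c = 000010, weight = 1.
  m = 0001 → c = 000100, weight = 1.
  m = 1001 → c = 110110, weight = 4.
  m = 0101 → c = 100001, weight = 2.
  m = 1101 → c = 010011, weight = 3.
  m = 0011 → c = 010001, weight = 2.
  m = 1011 → c = 100011, weight = 3.
  m = 0111 → c = 110100, weight = 3.
  m = 1111 → c = 000110, weight = 2.
Tally weights:
  weight 0: 1 codewords.
  weight 1: 2 codewords.
  weight 2: 4 codewords.
  weight 3: 6 codewords.
  weight 4: 3 codewords.
Minimum distance d = smallest w > 0 with A_w > 0 = 1.
Sanity: Σ A_w = 16 = 2^4 = 16 ✓.


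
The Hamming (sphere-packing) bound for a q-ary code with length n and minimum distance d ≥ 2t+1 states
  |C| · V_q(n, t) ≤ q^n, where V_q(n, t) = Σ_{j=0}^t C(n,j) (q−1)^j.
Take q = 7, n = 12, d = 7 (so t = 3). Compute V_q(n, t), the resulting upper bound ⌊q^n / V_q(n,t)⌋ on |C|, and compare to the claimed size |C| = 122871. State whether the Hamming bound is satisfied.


V_q(n, t) = 49969, q^n = 13841287201, Hamming bound = 276997, |C| = 122871 ≤ bound (satisfied).

Step 1: Compute V_q(n, t) = Σ_{j=0}^3 C(n, j) (q−1)^j.
  j = 0: C(12,0)·(6)^0 = 1·1 = 1.
  j = 1: C(12,1)·(6)^1 = 12·6 = 72.
  j = 2: C(12,2)·(6)^2 = 66·36 = 2376.
  j = 3: C(12,3)·(6)^3 = 220·216 = 47520.
  V_q(n, t) = 1 + 72 + 2376 + 47520 = 49969.
Step 2: q^n = 7^12 = 13841287201.
Step 3: Hamming bound ⌊q^n / V_q(n,t)⌋ = ⌊13841287201/49969⌋ = 276997.
Step 4: Compare |C| = 122871 to 276997: satisfied.
The claimed |C| lies below the Hamming bound.


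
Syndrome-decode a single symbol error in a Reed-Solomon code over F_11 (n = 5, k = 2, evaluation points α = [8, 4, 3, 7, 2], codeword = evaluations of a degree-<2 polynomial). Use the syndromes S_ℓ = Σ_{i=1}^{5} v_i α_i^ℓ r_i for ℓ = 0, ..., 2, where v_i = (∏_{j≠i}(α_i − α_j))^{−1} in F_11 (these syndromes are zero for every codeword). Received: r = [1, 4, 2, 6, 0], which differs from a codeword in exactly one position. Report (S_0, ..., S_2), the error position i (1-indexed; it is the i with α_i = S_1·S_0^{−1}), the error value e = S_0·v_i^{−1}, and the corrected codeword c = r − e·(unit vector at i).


S = (3, 10, 4), error at position 4, error magnitude e = 7, c = [1, 4, 2, 10, 0].

Step 1: column multipliers v_i = (∏_{j≠i}(α_i − α_j))^{−1} mod 11.
  i = 1 (α = 8): (8−4)(8−3)(8−7)(8−2) = 4·5·1·6 = 120 ≡ 10, so v_1 = 10^{−1} = 10 (mod 11).
  i = 2 (α = 4): (4−8)(4−3)(4−7)(4−2) = (−4)·1·(−3)·2 = 24 ≡ 2, so v_2 = 2^{−1} = 6 (mod 11).
  i = 3 (α = 3): (3−8)(3−4)(3−7)(3−2) = (−5)·(−1)·(−4)·1 = −20 ≡ 2, so v_3 = 2^{−1} = 6 (mod 11).
  i = 4 (α = 7): (7−8)(7−4)(7−3)(7−2) = (−1)·3·4·5 = −60 ≡ 6, so v_4 = 6^{−1} = 2 (mod 11).
  i = 5 (α = 2): (2−8)(2−4)(2−3)(2−7) = (−6)·(−2)·(−1)·(−5) = 60 ≡ 5, so v_5 = 5^{−1} = 9 (mod 11).
  v = [10, 6, 6, 2, 9].
Step 2: syndromes of r = [1, 4, 2, 6, 0] (all sums mod 11).
  S_0 = Σ v_i r_i = 10·1 + 6·4 + 6·2 + 2·6 + 9·0 = 58 ≡ 3.
  S_1 = Σ v_i α_i r_i = 10·8·1 + 6·4·4 + 6·3·2 + 2·7·6 + 9·2·0 = 296 ≡ 10.
  α_i^2 mod 11 = [9, 5, 9, 5, 4].
  S_2 = Σ v_i α_i^2 r_i = 10·9·1 + 6·5·4 + 6·9·2 + 2·5·6 + 9·4·0 = 378 ≡ 4.
  S = (3, 10, 4) ≠ 0, so r is not a codeword (an error is present).
Step 3: locate the error. For a single error e at position i, S_ℓ = v_i·e·α_i^ℓ, so α_err = S_1/S_0.
  S_0^{−1} = 3^{−1} = 4 (mod 11), so α_err = 10·4 = 40 ≡ 7 = α_4. Error position i = 4.
  Consistency check: S_2/S_1 = 4·10 = 40 ≡ 7 = α_err ✓ (single-error assumption holds).
Step 4: error magnitude e = S_0/v_4 = S_0·∏_{j≠4}(α_4 − α_j) = 3·6 = 18 ≡ 7 (mod 11).
Step 5: correct position 4: c_4 = r_4 − e = 6 − 7 ≡ 10 (mod 11). Hence c = [1, 4, 2, 10, 0].
  Check: interpolating c through the α_i gives m(x) = 7 + 2·x (degree < 2) with m(α_i) = c_i for every i, so c is indeed a codeword.


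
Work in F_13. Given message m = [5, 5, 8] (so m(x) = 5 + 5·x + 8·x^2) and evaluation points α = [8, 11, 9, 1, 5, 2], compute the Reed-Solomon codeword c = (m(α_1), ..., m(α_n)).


c = [11, 1, 9, 5, 9, 8]

Message polynomial: m(x) = 5 + 5·x + 8·x^2 (mod 13).
For each evaluation point α_i, compute m(α_i) mod 13:
  α_1 = 8: Horner steps 8 → 4 → 11, so m(8) = 11.
  α_2 = 11: Horner steps 8 → 2 → 1, so m(11) = 1.
  α_3 = 9: Horner steps 8 → 12 → 9, so m(9) = 9.
  α_4 = 1: Horner steps 8 → 0 → 5, so m(1) = 5.
  α_5 = 5: Horner steps 8 → 6 → 9, so m(5) = 9.
  α_6 = 2: Horner steps 8 → 8 → 8, so m(2) = 8.
Codeword c = [11, 1, 9, 5, 9, 8] ∈ F_13^6.


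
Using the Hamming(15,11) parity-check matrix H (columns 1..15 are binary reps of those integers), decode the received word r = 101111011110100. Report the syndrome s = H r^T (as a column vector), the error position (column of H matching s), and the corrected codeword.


s = (1, 0, 0, 0)^T, error position = 8, corrected codeword c = 101111001110100

Compute s = H r^T mod 2 one row at a time:
  s_1 = 1 + 1 + 1 + 1 + 0 + 1 + 0 + 0 = 5 ≡ 1 (mod 2).
  s_2 = 1 + 1 + 1 + 0 + 0 + 1 + 0 + 0 = 4 ≡ 0 (mod 2).
  s_3 = 0 + 1 + 1 + 0 + 1 + 1 + 0 + 0 = 4 ≡ 0 (mod 2).
  s_4 = 1 + 1 + 1 + 0 + 1 + 1 + 1 + 0 = 6 ≡ 0 (mod 2).
s = (1, 0, 0, 0)^T — this equals column 8 of H (binary 1000), so error is at position 8.
Correct: flip bit 8 of r = 101111011110100 to get c = 101111001110100.


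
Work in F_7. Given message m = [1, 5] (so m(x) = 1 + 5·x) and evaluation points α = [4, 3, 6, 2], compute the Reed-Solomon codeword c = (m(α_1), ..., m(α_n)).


c = [0, 2, 3, 4]

Message polynomial: m(x) = 1 + 5·x (mod 7).
For each evaluation point α_i, compute m(α_i) mod 7:
  α_1 = 4: Horner steps 5 → 0, so m(4) = 0.
  α_2 = 3: Horner steps 5 → 2, so m(3) = 2.
  α_3 = 6: Horner steps 5 → 3, so m(6) = 3.
  α_4 = 2: Horner steps 5 → 4, so m(2) = 4.
Codeword c = [0, 2, 3, 4] ∈ F_7^4.


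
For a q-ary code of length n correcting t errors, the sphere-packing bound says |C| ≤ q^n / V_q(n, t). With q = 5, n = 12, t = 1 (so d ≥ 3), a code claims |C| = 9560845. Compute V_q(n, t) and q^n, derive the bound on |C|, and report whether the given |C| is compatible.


V_q(n, t) = 49, q^n = 244140625, Hamming bound = 4982461, |C| = 9560845 > bound (violated).

Step 1: Compute V_q(n, t) = Σ_{j=0}^1 C(n, j) (q−1)^j.
  j = 0: C(12,0)·(4)^0 = 1·1 = 1.
  j = 1: C(12,1)·(4)^1 = 12·4 = 48.
  V_q(n, t) = 1 + 48 = 49.
Step 2: q^n = 5^12 = 244140625.
Step 3: Hamming bound ⌊q^n / V_q(n,t)⌋ = ⌊244140625/49⌋ = 4982461.
Step 4: Compare |C| = 9560845 to 4982461: violated.
The claimed |C| lies above the Hamming bound, so no 5-ary code of length 12 with d ≥ 3 can have 9560845 codewords.


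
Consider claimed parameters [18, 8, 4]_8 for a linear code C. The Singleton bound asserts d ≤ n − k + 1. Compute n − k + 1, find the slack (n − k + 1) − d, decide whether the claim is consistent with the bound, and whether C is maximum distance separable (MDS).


Singleton RHS = n − k + 1 = 11, slack = 7, bound satisfied, not MDS.

Singleton bound: d ≤ n − k + 1.
Here n = 18, k = 8, so n − k + 1 = 11.
Given d = 4, check d ≤ 11: YES.
Slack = (n − k + 1) − d = 7.
The code is NOT MDS (slack = 7 > 0).
Description: the claimed parameters are [18, 8, 4]_8; such a code would be non-MDS.


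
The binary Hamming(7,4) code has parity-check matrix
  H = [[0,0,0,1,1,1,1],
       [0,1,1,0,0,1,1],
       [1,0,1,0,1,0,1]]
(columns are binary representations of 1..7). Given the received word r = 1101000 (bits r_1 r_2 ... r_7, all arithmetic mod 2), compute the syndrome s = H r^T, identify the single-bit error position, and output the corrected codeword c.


s = (1, 1, 1)^T, error position = 7, corrected codeword c = 1101001

Compute s = H r^T mod 2 one row at a time:
  s_1 = 1 + 0 + 0 + 0 = 1 ≡ 1 (mod 2).
  s_2 = 1 + 0 + 0 + 0 = 1 ≡ 1 (mod 2).
  s_3 = 1 + 0 + 0 + 0 = 1 ≡ 1 (mod 2).
s = (1, 1, 1)^T — this equals column 7 of H (binary 111), so error is at position 7.
Correct: flip bit 7 of r = 1101000 to get c = 1101001.


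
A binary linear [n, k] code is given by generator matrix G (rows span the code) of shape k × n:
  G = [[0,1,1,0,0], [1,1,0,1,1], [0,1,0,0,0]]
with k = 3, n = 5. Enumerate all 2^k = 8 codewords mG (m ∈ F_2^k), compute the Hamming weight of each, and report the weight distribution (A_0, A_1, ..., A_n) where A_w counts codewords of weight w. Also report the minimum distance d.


Weight distribution: A_0 = 1, A_1 = 2, A_2 = 1, A_3 = 1, A_4 = 2, A_5 = 1. Minimum distance d = 1.

Enumerate all 2^3 = 8 messages m ∈ F_2^3.
For each, compute codeword c = mG in F_2^5, then tally its weight.
  m = 000 → c = 00000, weight = 0.
  m = 100 → c = 01100, weight = 2.
  m = 010 → c = 11011, weight = 4.
  m = 110 → c = 10111, weight = 4.
  m = 001 → c = 01000, weight = 1.
  m = 101 → c = 00100, weight = 1.
  m = 011 → c = 10011, weight = 3.
  m = 111 → c = 11111, weight = 5.
Tally weights:
  weight 0: 1 codewords.
  weight 1: 2 codewords.
  weight 2: 1 codewords.
  weight 3: 1 codewords.
  weight 4: 2 codewords.
  weight 5: 1 codewords.
Minimum distance d = smallest w > 0 with A_w > 0 = 1.
Sanity: Σ A_w = 8 = 2^3 = 8 ✓.


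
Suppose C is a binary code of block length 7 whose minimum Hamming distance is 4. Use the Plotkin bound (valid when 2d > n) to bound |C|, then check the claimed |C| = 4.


Plotkin bound M ≤ 8; given |C| = 4 ≤ bound (satisfied).

Check applicability: 2d = 8, n = 7.
2d − n = 1 > 0, so Plotkin applies.
Compute d/(2d−n) = 4/1 ≈ 4.0000.
⌊d/(2d−n)⌋ = 4.
Plotkin bound: M ≤ 2·4 = 8.
Given |C| = 4, check: satisfied.
This |C| is below the Plotkin bound.


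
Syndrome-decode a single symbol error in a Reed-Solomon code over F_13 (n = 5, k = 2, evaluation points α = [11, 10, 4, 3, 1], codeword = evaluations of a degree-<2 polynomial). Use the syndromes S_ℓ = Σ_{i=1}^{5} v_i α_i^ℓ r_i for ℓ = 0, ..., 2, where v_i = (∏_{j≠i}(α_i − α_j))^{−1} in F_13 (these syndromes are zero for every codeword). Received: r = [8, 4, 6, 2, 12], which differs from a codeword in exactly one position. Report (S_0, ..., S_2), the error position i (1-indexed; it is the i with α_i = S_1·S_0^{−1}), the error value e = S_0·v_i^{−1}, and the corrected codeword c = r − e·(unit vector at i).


S = (10, 10, 10), error at position 5, error magnitude e = 5, c = [8, 4, 6, 2, 7].

Step 1: column multipliers v_i = (∏_{j≠i}(α_i − α_j))^{−1} mod 13.
  i = 1 (α = 11): (11−10)(11−4)(11−3)(11−1) = 1·7·8·10 = 560 ≡ 1, so v_1 = 1^{−1} = 1 (mod 13).
  i = 2 (α = 10): (10−11)(10−4)(10−3)(10−1) = (−1)·6·7·9 = −378 ≡ 12, so v_2 = 12^{−1} = 12 (mod 13).
  i = 3 (α = 4): (4−11)(4−10)(4−3)(4−1) = (−7)·(−6)·1·3 = 126 ≡ 9, so v_3 = 9^{−1} = 3 (mod 13).
  i = 4 (α = 3): (3−11)(3−10)(3−4)(3−1) = (−8)·(−7)·(−1)·2 = −112 ≡ 5, so v_4 = 5^{−1} = 8 (mod 13).
  i = 5 (α = 1): (1−11)(1−10)(1−4)(1−3) = (−10)·(−9)·(−3)·(−2) = 540 ≡ 7, so v_5 = 7^{−1} = 2 (mod 13).
  v = [1, 12, 3, 8, 2].
Step 2: syndromes of r = [8, 4, 6, 2, 12] (all sums mod 13).
  S_0 = Σ v_i r_i = 1·8 + 12·4 + 3·6 + 8·2 + 2·12 = 114 ≡ 10.
  S_1 = Σ v_i α_i r_i = 1·11·8 + 12·10·4 + 3·4·6 + 8·3·2 + 2·1·12 = 712 ≡ 10.
  α_i^2 mod 13 = [4, 9, 3, 9, 1].
  S_2 = Σ v_i α_i^2 r_i = 1·4·8 + 12·9·4 + 3·3·6 + 8·9·2 + 2·1·12 = 686 ≡ 10.
  S = (10, 10, 10) ≠ 0, so r is not a codeword (an error is present).
Step 3: locate the error. For a single error e at position i, S_ℓ = v_i·e·α_i^ℓ, so α_err = S_1/S_0.
  S_0^{−1} = 10^{−1} = 4 (mod 13), so α_err = 10·4 = 40 ≡ 1 = α_5. Error position i = 5.
  Consistency check: S_2/S_1 = 10·4 = 40 ≡ 1 = α_err ✓ (single-error assumption holds).
Step 4: error magnitude e = S_0/v_5 = S_0·∏_{j≠5}(α_5 − α_j) = 10·7 = 70 ≡ 5 (mod 13).
Step 5: correct position 5: c_5 = r_5 − e = 12 − 5 ≡ 7 (mod 13). Hence c = [8, 4, 6, 2, 7].
  Check: interpolating c through the α_i gives m(x) = 3 + 4·x (degree < 2) with m(α_i) = c_i for every i, so c is indeed a codeword.


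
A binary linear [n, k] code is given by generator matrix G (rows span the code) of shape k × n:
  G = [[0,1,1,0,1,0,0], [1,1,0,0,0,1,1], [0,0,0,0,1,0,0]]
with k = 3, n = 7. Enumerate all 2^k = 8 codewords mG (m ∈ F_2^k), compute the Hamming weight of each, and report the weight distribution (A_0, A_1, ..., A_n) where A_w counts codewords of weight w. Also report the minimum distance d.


Weight distribution: A_0 = 1, A_1 = 1, A_2 = 1, A_3 = 1, A_4 = 2, A_5 = 2. Minimum distance d = 1.

Enumerate all 2^3 = 8 messages m ∈ F_2^3.
For each, compute codeword c = mG in F_2^7, then tally its weight.
  m = 000 → c = 0000000, weight = 0.
  m = 100 → c = 0110100, weight = 3.
  m = 010 → c = 1100011, weight = 4.
  m = 110 → c = 1010111, weight = 5.
  m = 001 → c = 0000100, weight = 1.
  m = 101 → c = 0110000, weight = 2.
  m = 011 → c = 1100111, weight = 5.
  m = 111 → c = 1010011, weight = 4.
Tally weights:
  weight 0: 1 codewords.
  weight 1: 1 codewords.
  weight 2: 1 codewords.
  weight 3: 1 codewords.
  weight 4: 2 codewords.
  weight 5: 2 codewords.
Minimum distance d = smallest w > 0 with A_w > 0 = 1.
Sanity: Σ A_w = 8 = 2^3 = 8 ✓.


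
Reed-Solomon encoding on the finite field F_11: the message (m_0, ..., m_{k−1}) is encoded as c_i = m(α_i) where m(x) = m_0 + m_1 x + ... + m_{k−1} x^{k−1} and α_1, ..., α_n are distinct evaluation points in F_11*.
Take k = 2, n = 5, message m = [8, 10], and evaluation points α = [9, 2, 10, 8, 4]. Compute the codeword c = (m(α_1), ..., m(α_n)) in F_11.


c = [10, 6, 9, 0, 4]

Message polynomial: m(x) = 8 + 10·x (mod 11).
For each evaluation point α_i, compute m(α_i) mod 11:
  α_1 = 9: Horner steps 10 → 10, so m(9) = 10.
  α_2 = 2: Horner steps 10 → 6, so m(2) = 6.
  α_3 = 10: Horner steps 10 → 9, so m(10) = 9.
  α_4 = 8: Horner steps 10 → 0, so m(8) = 0.
  α_5 = 4: Horner steps 10 → 4, so m(4) = 4.
Codeword c = [10, 6, 9, 0, 4] ∈ F_11^5.


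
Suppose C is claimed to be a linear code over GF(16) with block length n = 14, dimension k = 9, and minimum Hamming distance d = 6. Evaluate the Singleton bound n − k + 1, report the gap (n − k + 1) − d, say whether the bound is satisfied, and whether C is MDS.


Singleton RHS = n − k + 1 = 6, slack = 0, bound satisfied, MDS.

Singleton bound: d ≤ n − k + 1.
Here n = 14, k = 9, so n − k + 1 = 6.
Given d = 6, check d ≤ 6: YES.
Slack = (n − k + 1) − d = 0.
The code is MDS (slack = 0).
Description: the claimed parameters are [14, 9, 6]_16; such a code would be MDS (meets Singleton bound).


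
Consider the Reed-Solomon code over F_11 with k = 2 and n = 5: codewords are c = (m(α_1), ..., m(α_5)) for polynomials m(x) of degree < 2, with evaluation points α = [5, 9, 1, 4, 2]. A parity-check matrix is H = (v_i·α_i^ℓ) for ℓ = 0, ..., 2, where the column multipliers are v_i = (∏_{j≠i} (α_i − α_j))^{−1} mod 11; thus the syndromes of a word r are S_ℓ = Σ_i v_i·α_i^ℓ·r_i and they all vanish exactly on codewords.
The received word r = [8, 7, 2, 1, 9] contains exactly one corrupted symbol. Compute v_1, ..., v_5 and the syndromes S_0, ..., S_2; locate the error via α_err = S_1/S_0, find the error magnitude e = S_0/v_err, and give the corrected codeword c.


S = (9, 4, 3), error at position 2, error magnitude e = 4, c = [8, 3, 2, 1, 9].

Step 1: column multipliers v_i = (∏_{j≠i}(α_i − α_j))^{−1} mod 11.
  i = 1 (α = 5): (5−9)(5−1)(5−4)(5−2) = (−4)·4·1·3 = −48 ≡ 7, so v_1 = 7^{−1} = 8 (mod 11).
  i = 2 (α = 9): (9−5)(9−1)(9−4)(9−2) = 4·8·5·7 = 1120 ≡ 9, so v_2 = 9^{−1} = 5 (mod 11).
  i = 3 (α = 1): (1−5)(1−9)(1−4)(1−2) = (−4)·(−8)·(−3)·(−1) = 96 ≡ 8, so v_3 = 8^{−1} = 7 (mod 11).
  i = 4 (α = 4): (4−5)(4−9)(4−1)(4−2) = (−1)·(−5)·3·2 = 30 ≡ 8, so v_4 = 8^{−1} = 7 (mod 11).
  i = 5 (α = 2): (2−5)(2−9)(2−1)(2−4) = (−3)·(−7)·1·(−2) = −42 ≡ 2, so v_5 = 2^{−1} = 6 (mod 11).
  v = [8, 5, 7, 7, 6].
Step 2: syndromes of r = [8, 7, 2, 1, 9] (all sums mod 11).
  S_0 = Σ v_i r_i = 8·8 + 5·7 + 7·2 + 7·1 + 6·9 = 174 ≡ 9.
  S_1 = Σ v_i α_i r_i = 8·5·8 + 5·9·7 + 7·1·2 + 7·4·1 + 6·2·9 = 785 ≡ 4.
  α_i^2 mod 11 = [3, 4, 1, 5, 4].
  S_2 = Σ v_i α_i^2 r_i = 8·3·8 + 5·4·7 + 7·1·2 + 7·5·1 + 6·4·9 = 597 ≡ 3.
  S = (9, 4, 3) ≠ 0, so r is not a codeword (an error is present).
Step 3: locate the error. For a single error e at position i, S_ℓ = v_i·e·α_i^ℓ, so α_err = S_1/S_0.
  S_0^{−1} = 9^{−1} = 5 (mod 11), so α_err = 4·5 = 20 ≡ 9 = α_2. Error position i = 2.
  Consistency check: S_2/S_1 = 3·3 = 9 ≡ 9 = α_err ✓ (single-error assumption holds).
Step 4: error magnitude e = S_0/v_2 = S_0·∏_{j≠2}(α_2 − α_j) = 9·9 = 81 ≡ 4 (mod 11).
Step 5: correct position 2: c_2 = r_2 − e = 7 − 4 ≡ 3 (mod 11). Hence c = [8, 3, 2, 1, 9].
  Check: interpolating c through the α_i gives m(x) = 6 + 7·x (degree < 2) with m(α_i) = c_i for every i, so c is indeed a codeword.


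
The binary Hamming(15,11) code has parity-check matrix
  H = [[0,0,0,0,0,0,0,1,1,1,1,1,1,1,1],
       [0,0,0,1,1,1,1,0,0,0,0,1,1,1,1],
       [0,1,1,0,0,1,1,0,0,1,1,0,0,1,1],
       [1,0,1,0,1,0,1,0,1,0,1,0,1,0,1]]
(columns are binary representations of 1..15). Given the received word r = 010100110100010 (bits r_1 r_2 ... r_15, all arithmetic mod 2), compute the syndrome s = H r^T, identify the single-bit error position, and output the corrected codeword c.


s = (1, 1, 0, 1)^T, error position = 13, corrected codeword c = 010100110100110

Compute s = H r^T mod 2 one row at a time:
  s_1 = 1 + 0 + 1 + 0 + 0 + 0 + 1 + 0 = 3 ≡ 1 (mod 2).
  s_2 = 1 + 0 + 0 + 1 + 0 + 0 + 1 + 0 = 3 ≡ 1 (mod 2).
  s_3 = 1 + 0 + 0 + 1 + 1 + 0 + 1 + 0 = 4 ≡ 0 (mod 2).
  s_4 = 0 + 0 + 0 + 1 + 0 + 0 + 0 + 0 = 1 ≡ 1 (mod 2).
s = (1, 1, 0, 1)^T — this equals column 13 of H (binary 1101), so error is at position 13.
Correct: flip bit 13 of r = 010100110100010 to get c = 010100110100110.
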